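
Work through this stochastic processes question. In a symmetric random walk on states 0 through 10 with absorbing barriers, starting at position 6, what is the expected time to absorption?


For symmetric RW on 0,...,N with absorbing barriers, E(i) = i*(N-i)
E(6) = 6 * 4 = 24

24


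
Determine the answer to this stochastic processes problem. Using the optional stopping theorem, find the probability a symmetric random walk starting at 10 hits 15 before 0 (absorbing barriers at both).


By optional stopping theorem: E(M at tau) = M(0) = 10
P(hit 15)*15 + P(hit 0)*0 = 10
P(hit 15) = (10 - 0)/(15 - 0) = 2/3 = 0.6667

0.6667


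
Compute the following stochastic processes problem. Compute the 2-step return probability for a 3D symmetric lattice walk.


P(return in 2 steps) = P(reverse first step) = 1/(2d)
= 1/6
= 0.1667

0.1667


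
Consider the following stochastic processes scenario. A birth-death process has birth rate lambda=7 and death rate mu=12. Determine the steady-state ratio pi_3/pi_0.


For birth-death process, pi_n/pi_0 = (lambda/mu)^n
= (7/12)^3
= 0.1985

0.1985


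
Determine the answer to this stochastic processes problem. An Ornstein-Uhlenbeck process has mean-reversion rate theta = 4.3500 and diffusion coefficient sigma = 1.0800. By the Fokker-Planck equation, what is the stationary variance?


Stationary variance = sigma^2 / (2*theta)
= 1.0800^2 / (2*4.3500)
= 1.1664 / 8.7000
= 0.1341

0.1341


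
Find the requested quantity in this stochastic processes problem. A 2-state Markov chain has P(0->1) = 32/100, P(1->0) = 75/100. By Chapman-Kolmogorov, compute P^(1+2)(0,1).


P^3 = P^1 * P^2
Computing via matrix multiplication of the transition matrix.
Entry (0,1) of P^3 = 0.2992

0.2992


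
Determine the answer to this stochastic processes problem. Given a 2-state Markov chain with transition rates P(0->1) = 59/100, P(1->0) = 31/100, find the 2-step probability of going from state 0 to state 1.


Computing P^2 by matrix multiplication.
P = [[0.4100, 0.5900], [0.3100, 0.6900]]
After raising P to the power 2:
P^2(0,1) = 0.6490

0.6490


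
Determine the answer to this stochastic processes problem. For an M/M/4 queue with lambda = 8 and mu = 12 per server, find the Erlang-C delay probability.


a = lambda/mu = 0.6667
rho = a/c = 0.1667
Erlang-C formula applied:
C(c,a) = 0.0051

0.0051


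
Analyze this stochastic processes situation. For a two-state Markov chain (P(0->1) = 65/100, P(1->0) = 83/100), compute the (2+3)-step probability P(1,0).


P^5 = P^2 * P^3
Computing via matrix multiplication of the transition matrix.
Entry (1,0) of P^5 = 0.5751

0.5751


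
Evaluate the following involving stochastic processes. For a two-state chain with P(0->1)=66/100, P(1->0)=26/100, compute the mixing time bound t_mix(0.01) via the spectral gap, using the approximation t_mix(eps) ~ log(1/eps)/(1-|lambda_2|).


lambda_2 = |1 - p01 - p10| = |1 - 0.6600 - 0.2600| = 0.0800
t_mix ~ log(1/eps)/(1 - |lambda_2|)
= log(100)/(1 - 0.0800) = 4.6052/0.9200
= 5.0056

5.0056


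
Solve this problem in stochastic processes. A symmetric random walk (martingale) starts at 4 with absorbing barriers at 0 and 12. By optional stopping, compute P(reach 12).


By optional stopping theorem: E(M at tau) = M(0) = 4
P(hit 12)*12 + P(hit 0)*0 = 4
P(hit 12) = (4 - 0)/(12 - 0) = 1/3 = 0.3333

0.3333


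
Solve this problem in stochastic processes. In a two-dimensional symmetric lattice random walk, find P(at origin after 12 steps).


P = C(12,6)^2 / 4^12
= 924^2 / 16777216
= 853776 / 16777216
= 0.0509

0.0509


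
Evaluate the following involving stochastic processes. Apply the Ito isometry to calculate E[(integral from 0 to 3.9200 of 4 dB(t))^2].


By Ito isometry: E[(int f dB)^2] = int f^2 dt
= 4^2 * 3.9200
= 16 * 3.9200 = 62.7200

62.7200


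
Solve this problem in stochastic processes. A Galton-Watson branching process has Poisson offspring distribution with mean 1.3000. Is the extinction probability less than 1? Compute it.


Since mu = 1.3000 > 1, extinction prob q < 1.
Solve s = exp(mu*(s-1)) iteratively.
q = 0.5770

0.5770


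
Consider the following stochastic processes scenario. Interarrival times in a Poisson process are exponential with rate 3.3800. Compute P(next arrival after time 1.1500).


P(X > t) = exp(-lambda * t)
= exp(-3.3800 * 1.1500)
= exp(-3.8870) = 0.0205

0.0205


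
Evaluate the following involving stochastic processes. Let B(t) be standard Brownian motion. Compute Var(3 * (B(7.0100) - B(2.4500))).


Var(alpha*(B(t)-B(s))) = alpha^2 * (t-s)
= 3^2 * (7.0100 - 2.4500)
= 9 * 4.5600
= 41.0400

41.0400


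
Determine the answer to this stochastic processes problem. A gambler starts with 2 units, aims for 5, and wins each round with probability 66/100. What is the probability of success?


Gambler's ruin formula:
r = q/p = 0.3400/0.6600 = 0.5152
P(win) = (1 - r^i)/(1 - r^N)
= (1 - 0.5152^2)/(1 - 0.5152^5)
= 0.7623

0.7623


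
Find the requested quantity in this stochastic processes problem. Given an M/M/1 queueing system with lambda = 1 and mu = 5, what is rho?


rho = lambda/mu
= 1/5
= 0.2000

0.2000


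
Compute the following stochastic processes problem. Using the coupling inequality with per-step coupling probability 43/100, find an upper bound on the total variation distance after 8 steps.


TV distance bound <= (1-delta)^n
= (1 - 0.4300)^8
= 0.5700^8
= 0.0111

0.0111


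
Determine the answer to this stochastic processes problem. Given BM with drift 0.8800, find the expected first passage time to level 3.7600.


Expected first passage time = a/mu
= 3.7600/0.8800
= 4.2727

4.2727


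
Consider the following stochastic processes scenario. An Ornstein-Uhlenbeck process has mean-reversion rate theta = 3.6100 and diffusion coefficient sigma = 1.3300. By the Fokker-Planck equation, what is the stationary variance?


Stationary variance = sigma^2 / (2*theta)
= 1.3300^2 / (2*3.6100)
= 1.7689 / 7.2200
= 0.2450

0.2450


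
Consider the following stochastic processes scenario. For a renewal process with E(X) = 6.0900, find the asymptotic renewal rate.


Long-run renewal rate = 1/E(X)
= 1/6.0900
= 0.1642

0.1642


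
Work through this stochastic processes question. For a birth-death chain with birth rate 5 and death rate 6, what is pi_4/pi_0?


For birth-death process, pi_n/pi_0 = (lambda/mu)^n
= (5/6)^4
= 0.4823

0.4823


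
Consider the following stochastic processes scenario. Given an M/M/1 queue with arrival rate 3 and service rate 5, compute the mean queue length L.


rho = 3/5 = 0.6000
L = rho/(1-rho)
= 0.6000/0.4000
= 1.5000

1.5000


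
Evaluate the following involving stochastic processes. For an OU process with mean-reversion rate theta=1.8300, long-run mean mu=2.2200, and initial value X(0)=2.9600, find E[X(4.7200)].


E[X(t)] = mu + (X(0) - mu)*exp(-theta*t)
= 2.2200 + (2.9600 - 2.2200)*exp(-1.8300*4.7200)
= 2.2200 + 0.7400 * 1.7731e-04
= 2.2201

2.2201


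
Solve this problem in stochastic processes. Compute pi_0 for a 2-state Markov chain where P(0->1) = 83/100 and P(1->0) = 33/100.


Stationary distribution: pi_0 = p10/(p01+p10), pi_1 = p01/(p01+p10)
p01 = 0.8300, p10 = 0.3300
pi_0 = 0.2845

0.2845


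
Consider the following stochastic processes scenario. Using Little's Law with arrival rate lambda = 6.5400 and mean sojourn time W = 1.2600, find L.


Little's Law: L = lambda * W
= 6.5400 * 1.2600
= 8.2404

8.2404


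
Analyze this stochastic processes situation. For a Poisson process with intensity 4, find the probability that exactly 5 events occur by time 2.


P(N(t)=k) = (lambda*t)^k * exp(-lambda*t) / k!
lambda*t = 8
= 8^5 * exp(-8) / 5!
= 32768 * 3.3546e-04 / 120
= 0.0916

0.0916


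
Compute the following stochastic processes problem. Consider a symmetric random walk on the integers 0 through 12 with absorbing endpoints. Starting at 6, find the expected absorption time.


For symmetric RW on 0,...,N with absorbing barriers, E(i) = i*(N-i)
E(6) = 6 * 6 = 36

36


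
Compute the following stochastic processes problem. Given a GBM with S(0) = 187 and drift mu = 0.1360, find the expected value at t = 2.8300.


E[S(t)] = S(0) * exp(mu * t)
= 187 * exp(0.1360 * 2.8300)
= 187 * 1.4694
= 274.7849

274.7849


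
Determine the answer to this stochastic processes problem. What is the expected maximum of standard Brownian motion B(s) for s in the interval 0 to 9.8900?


E(max B(s)) = sqrt(2t/pi)
= sqrt(2*9.8900/pi)
= sqrt(6.2962)
= 2.5092

2.5092


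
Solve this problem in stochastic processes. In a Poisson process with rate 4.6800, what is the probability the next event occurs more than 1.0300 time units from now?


P(X > t) = exp(-lambda * t)
= exp(-4.6800 * 1.0300)
= exp(-4.8204) = 0.0081

0.0081


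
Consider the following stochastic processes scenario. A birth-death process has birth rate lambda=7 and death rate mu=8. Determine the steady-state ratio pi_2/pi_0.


For birth-death process, pi_n/pi_0 = (lambda/mu)^n
= (7/8)^2
= 0.7656

0.7656


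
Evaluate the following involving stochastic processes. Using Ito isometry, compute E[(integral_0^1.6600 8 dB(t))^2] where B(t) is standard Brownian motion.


By Ito isometry: E[(int f dB)^2] = int f^2 dt
= 8^2 * 1.6600
= 64 * 1.6600 = 106.2400

106.2400


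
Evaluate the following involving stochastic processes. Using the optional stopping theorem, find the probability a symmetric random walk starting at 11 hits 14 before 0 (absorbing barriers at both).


By optional stopping theorem: E(M at tau) = M(0) = 11
P(hit 14)*14 + P(hit 0)*0 = 11
P(hit 14) = (11 - 0)/(14 - 0) = 11/14 = 0.7857

0.7857


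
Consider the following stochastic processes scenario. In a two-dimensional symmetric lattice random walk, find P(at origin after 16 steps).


P = C(16,8)^2 / 4^16
= 12870^2 / 4294967296
= 165636900 / 4294967296
= 0.0386

0.0386


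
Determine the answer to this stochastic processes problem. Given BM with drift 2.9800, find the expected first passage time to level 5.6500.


Expected first passage time = a/mu
= 5.6500/2.9800
= 1.8960

1.8960


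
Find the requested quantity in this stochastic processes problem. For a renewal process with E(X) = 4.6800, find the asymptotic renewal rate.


Long-run renewal rate = 1/E(X)
= 1/4.6800
= 0.2137

0.2137


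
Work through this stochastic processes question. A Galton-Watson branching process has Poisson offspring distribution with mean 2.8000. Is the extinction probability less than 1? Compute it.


Since mu = 2.8000 > 1, extinction prob q < 1.
Solve s = exp(mu*(s-1)) iteratively.
q = 0.0750

0.0750


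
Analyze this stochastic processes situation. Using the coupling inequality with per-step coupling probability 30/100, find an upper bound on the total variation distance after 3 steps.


TV distance bound <= (1-delta)^n
= (1 - 0.3000)^3
= 0.7000^3
= 0.3430

0.3430


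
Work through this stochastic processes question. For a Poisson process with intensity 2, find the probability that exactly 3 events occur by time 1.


P(N(t)=k) = (lambda*t)^k * exp(-lambda*t) / k!
lambda*t = 2
= 2^3 * exp(-2) / 3!
= 8 * 0.1353 / 6
= 0.1804

0.1804


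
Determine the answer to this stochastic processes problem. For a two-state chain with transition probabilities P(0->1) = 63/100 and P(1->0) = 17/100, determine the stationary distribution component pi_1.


Stationary distribution: pi_0 = p10/(p01+p10), pi_1 = p01/(p01+p10)
p01 = 0.6300, p10 = 0.1700
pi_1 = 0.7875

0.7875


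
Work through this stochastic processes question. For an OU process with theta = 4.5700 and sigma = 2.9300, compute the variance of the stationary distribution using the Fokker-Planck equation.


Stationary variance = sigma^2 / (2*theta)
= 2.9300^2 / (2*4.5700)
= 8.5849 / 9.1400
= 0.9393

0.9393


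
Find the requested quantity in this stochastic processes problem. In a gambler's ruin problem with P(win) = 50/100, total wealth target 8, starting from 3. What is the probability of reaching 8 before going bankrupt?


p = 1/2: P(win) = i/N = 3/8
= 0.3750

0.3750


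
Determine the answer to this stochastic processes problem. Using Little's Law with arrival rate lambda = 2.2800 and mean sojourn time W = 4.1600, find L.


Little's Law: L = lambda * W
= 2.2800 * 4.1600
= 9.4848

9.4848


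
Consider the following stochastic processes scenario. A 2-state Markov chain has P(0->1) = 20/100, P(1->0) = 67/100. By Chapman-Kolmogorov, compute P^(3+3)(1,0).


P^6 = P^3 * P^3
Computing via matrix multiplication of the transition matrix.
Entry (1,0) of P^6 = 0.7701

0.7701


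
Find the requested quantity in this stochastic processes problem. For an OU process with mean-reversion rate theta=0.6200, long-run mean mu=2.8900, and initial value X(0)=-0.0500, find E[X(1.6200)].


E[X(t)] = mu + (X(0) - mu)*exp(-theta*t)
= 2.8900 + (-0.0500 - 2.8900)*exp(-0.6200*1.6200)
= 2.8900 + -2.9400 * 0.3663
= 1.8132

1.8132


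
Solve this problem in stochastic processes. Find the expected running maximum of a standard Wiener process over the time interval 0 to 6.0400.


E(max B(s)) = sqrt(2t/pi)
= sqrt(2*6.0400/pi)
= sqrt(3.8452)
= 1.9609

1.9609


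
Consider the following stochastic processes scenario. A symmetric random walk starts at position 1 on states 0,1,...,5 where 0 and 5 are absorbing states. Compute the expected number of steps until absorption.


For symmetric RW on 0,...,N with absorbing barriers, E(i) = i*(N-i)
E(1) = 1 * 4 = 4

4


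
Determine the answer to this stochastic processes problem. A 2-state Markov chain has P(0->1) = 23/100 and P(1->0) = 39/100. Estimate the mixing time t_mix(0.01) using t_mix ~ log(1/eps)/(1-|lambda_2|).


lambda_2 = |1 - p01 - p10| = |1 - 0.2300 - 0.3900| = 0.3800
t_mix ~ log(1/eps)/(1 - |lambda_2|)
= log(100)/(1 - 0.3800) = 4.6052/0.6200
= 7.4277

7.4277


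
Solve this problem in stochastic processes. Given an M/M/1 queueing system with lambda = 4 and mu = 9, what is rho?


rho = lambda/mu
= 4/9
= 0.4444

0.4444


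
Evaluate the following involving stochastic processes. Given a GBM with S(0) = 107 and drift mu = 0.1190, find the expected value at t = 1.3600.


E[S(t)] = S(0) * exp(mu * t)
= 107 * exp(0.1190 * 1.3600)
= 107 * 1.1757
= 125.7969

125.7969


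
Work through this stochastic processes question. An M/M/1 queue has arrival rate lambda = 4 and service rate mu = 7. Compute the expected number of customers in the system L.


rho = 4/7 = 0.5714
L = rho/(1-rho)
= 0.5714/0.4286
= 1.3333

1.3333


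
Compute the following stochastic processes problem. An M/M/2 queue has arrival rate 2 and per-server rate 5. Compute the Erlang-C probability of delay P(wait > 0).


a = lambda/mu = 0.4000
rho = a/c = 0.2000
Erlang-C formula applied:
C(c,a) = 0.0667

0.0667


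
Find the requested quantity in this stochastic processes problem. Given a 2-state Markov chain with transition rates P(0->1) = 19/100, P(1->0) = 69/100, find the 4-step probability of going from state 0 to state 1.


Computing P^4 by matrix multiplication.
P = [[0.8100, 0.1900], [0.6900, 0.3100]]
After raising P to the power 4:
P^4(0,1) = 0.2159

0.2159


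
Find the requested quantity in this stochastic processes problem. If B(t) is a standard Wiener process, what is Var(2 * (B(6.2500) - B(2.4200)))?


Var(alpha*(B(t)-B(s))) = alpha^2 * (t-s)
= 2^2 * (6.2500 - 2.4200)
= 4 * 3.8300
= 15.3200

15.3200


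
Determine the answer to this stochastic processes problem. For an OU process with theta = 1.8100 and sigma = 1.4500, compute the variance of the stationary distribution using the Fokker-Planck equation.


Stationary variance = sigma^2 / (2*theta)
= 1.4500^2 / (2*1.8100)
= 2.1025 / 3.6200
= 0.5808

0.5808


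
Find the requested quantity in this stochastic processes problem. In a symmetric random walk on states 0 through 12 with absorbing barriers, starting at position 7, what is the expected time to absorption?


For symmetric RW on 0,...,N with absorbing barriers, E(i) = i*(N-i)
E(7) = 7 * 5 = 35

35


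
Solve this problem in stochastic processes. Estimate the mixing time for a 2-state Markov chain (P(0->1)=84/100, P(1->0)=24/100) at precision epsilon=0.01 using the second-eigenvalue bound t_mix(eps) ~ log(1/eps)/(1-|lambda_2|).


lambda_2 = |1 - p01 - p10| = |1 - 0.8400 - 0.2400| = 0.0800
t_mix ~ log(1/eps)/(1 - |lambda_2|)
= log(100)/(1 - 0.0800) = 4.6052/0.9200
= 5.0056

5.0056


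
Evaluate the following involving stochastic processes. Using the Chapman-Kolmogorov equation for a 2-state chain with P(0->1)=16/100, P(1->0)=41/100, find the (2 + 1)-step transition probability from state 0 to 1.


P^3 = P^2 * P^1
Computing via matrix multiplication of the transition matrix.
Entry (0,1) of P^3 = 0.2584

0.2584


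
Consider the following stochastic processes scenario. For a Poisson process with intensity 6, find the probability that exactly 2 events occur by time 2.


P(N(t)=k) = (lambda*t)^k * exp(-lambda*t) / k!
lambda*t = 12
= 12^2 * exp(-12) / 2!
= 144 * 6.1442e-06 / 2
= 4.4238e-04

4.4238e-04


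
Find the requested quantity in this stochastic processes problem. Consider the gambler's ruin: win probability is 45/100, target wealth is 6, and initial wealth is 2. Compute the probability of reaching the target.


Gambler's ruin formula:
r = q/p = 0.5500/0.4500 = 1.2222
P(win) = (1 - r^i)/(1 - r^N)
= (1 - 1.2222^2)/(1 - 1.2222^6)
= 0.2116

0.2116


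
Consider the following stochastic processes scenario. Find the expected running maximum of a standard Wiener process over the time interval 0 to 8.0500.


E(max B(s)) = sqrt(2t/pi)
= sqrt(2*8.0500/pi)
= sqrt(5.1248)
= 2.2638

2.2638


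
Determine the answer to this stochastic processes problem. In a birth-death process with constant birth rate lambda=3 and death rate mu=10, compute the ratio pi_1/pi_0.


For birth-death process, pi_n/pi_0 = (lambda/mu)^n
= (3/10)^1
= 0.3000

0.3000


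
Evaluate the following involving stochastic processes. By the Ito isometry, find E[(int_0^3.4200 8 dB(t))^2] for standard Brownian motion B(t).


By Ito isometry: E[(int f dB)^2] = int f^2 dt
= 8^2 * 3.4200
= 64 * 3.4200 = 218.8800

218.8800


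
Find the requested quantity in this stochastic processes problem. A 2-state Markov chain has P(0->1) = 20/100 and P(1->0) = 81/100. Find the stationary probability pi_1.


Stationary distribution: pi_0 = p10/(p01+p10), pi_1 = p01/(p01+p10)
p01 = 0.2000, p10 = 0.8100
pi_1 = 0.1980

0.1980


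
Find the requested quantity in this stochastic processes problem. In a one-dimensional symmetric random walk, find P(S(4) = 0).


P(S(4) = 0) = C(4,2) / 4^2
= 6 / 16
= 0.3750

0.3750


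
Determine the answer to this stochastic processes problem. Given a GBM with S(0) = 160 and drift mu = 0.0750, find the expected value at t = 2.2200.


E[S(t)] = S(0) * exp(mu * t)
= 160 * exp(0.0750 * 2.2200)
= 160 * 1.1812
= 188.9862

188.9862


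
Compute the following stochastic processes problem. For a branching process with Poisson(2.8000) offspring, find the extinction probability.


Since mu = 2.8000 > 1, extinction prob q < 1.
Solve s = exp(mu*(s-1)) iteratively.
q = 0.0750

0.0750


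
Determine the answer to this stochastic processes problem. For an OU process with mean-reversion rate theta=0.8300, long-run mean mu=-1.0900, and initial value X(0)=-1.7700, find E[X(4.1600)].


E[X(t)] = mu + (X(0) - mu)*exp(-theta*t)
= -1.0900 + (-1.7700 - -1.0900)*exp(-0.8300*4.1600)
= -1.0900 + -0.6800 * 0.0317
= -1.1115

-1.1115


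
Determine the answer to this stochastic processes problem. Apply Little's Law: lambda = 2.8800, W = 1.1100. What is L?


Little's Law: L = lambda * W
= 2.8800 * 1.1100
= 3.1968

3.1968


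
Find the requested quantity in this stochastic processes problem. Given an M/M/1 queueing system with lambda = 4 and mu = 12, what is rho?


rho = lambda/mu
= 4/12
= 0.3333

0.3333


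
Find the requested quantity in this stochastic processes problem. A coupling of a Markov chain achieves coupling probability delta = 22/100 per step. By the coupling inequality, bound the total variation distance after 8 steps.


TV distance bound <= (1-delta)^n
= (1 - 0.2200)^8
= 0.7800^8
= 0.1370

0.1370


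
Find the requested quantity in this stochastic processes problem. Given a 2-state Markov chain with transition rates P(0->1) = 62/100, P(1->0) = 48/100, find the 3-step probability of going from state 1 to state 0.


Computing P^3 by matrix multiplication.
P = [[0.3800, 0.6200], [0.4800, 0.5200]]
After raising P to the power 3:
P^3(1,0) = 0.4368

0.4368


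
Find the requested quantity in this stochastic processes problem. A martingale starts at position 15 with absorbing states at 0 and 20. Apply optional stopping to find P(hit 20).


By optional stopping theorem: E(M at tau) = M(0) = 15
P(hit 20)*20 + P(hit 0)*0 = 15
P(hit 20) = (15 - 0)/(20 - 0) = 3/4 = 0.7500

0.7500


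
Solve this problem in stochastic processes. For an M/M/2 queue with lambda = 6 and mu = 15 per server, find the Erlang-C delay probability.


a = lambda/mu = 0.4000
rho = a/c = 0.2000
Erlang-C formula applied:
C(c,a) = 0.0667

0.0667


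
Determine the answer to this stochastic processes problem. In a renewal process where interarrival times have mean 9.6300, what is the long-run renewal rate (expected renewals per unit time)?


Long-run renewal rate = 1/E(X)
= 1/9.6300
= 0.1038

0.1038


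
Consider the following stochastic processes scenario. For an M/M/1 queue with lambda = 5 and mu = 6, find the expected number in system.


rho = 5/6 = 0.8333
L = rho/(1-rho)
= 0.8333/0.1667
= 5.0000

5.0000


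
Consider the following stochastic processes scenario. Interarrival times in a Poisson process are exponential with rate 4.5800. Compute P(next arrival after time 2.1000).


P(X > t) = exp(-lambda * t)
= exp(-4.5800 * 2.1000)
= exp(-9.6180) = 6.6521e-05

6.6521e-05


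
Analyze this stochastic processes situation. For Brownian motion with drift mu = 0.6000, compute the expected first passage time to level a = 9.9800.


Expected first passage time = a/mu
= 9.9800/0.6000
= 16.6333

16.6333


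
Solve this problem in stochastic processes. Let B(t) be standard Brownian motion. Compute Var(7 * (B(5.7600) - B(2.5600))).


Var(alpha*(B(t)-B(s))) = alpha^2 * (t-s)
= 7^2 * (5.7600 - 2.5600)
= 49 * 3.2000
= 156.8000

156.8000


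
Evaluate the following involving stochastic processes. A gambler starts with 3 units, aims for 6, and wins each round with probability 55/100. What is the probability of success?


Gambler's ruin formula:
r = q/p = 0.4500/0.5500 = 0.8182
P(win) = (1 - r^i)/(1 - r^N)
= (1 - 0.8182^3)/(1 - 0.8182^6)
= 0.6461

0.6461


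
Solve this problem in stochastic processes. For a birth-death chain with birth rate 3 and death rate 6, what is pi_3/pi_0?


For birth-death process, pi_n/pi_0 = (lambda/mu)^n
= (3/6)^3
= 0.1250

0.1250


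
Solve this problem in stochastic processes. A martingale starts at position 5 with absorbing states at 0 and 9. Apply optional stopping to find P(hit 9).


By optional stopping theorem: E(M at tau) = M(0) = 5
P(hit 9)*9 + P(hit 0)*0 = 5
P(hit 9) = (5 - 0)/(9 - 0) = 5/9 = 0.5556

0.5556


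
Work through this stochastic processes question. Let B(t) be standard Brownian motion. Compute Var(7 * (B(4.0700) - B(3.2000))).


Var(alpha*(B(t)-B(s))) = alpha^2 * (t-s)
= 7^2 * (4.0700 - 3.2000)
= 49 * 0.8700
= 42.6300

42.6300


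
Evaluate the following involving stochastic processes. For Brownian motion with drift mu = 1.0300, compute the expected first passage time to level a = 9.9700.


Expected first passage time = a/mu
= 9.9700/1.0300
= 9.6796

9.6796


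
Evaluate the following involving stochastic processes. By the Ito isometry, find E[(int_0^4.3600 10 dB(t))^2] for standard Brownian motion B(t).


By Ito isometry: E[(int f dB)^2] = int f^2 dt
= 10^2 * 4.3600
= 100 * 4.3600 = 436.0000

436.0000


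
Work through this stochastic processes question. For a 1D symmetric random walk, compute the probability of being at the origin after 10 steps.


P(S(10) = 0) = C(10,5) / 4^5
= 252 / 1024
= 0.2461

0.2461


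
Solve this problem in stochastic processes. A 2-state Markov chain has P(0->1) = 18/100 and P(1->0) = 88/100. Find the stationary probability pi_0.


Stationary distribution: pi_0 = p10/(p01+p10), pi_1 = p01/(p01+p10)
p01 = 0.1800, p10 = 0.8800
pi_0 = 0.8302

0.8302


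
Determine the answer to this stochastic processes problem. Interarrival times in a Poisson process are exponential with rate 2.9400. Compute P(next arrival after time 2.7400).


P(X > t) = exp(-lambda * t)
= exp(-2.9400 * 2.7400)
= exp(-8.0556) = 3.1732e-04

3.1732e-04


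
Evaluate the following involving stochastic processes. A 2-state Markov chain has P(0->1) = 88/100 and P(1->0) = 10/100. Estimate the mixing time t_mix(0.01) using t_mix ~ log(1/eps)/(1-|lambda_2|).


lambda_2 = |1 - p01 - p10| = |1 - 0.8800 - 0.1000| = 0.0200
t_mix ~ log(1/eps)/(1 - |lambda_2|)
= log(100)/(1 - 0.0200) = 4.6052/0.9800
= 4.6992

4.6992


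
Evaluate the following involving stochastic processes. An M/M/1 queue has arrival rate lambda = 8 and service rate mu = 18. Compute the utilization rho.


rho = lambda/mu
= 8/18
= 0.4444

0.4444


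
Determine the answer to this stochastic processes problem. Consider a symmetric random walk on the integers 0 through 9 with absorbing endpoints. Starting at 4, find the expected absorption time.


For symmetric RW on 0,...,N with absorbing barriers, E(i) = i*(N-i)
E(4) = 4 * 5 = 20

20


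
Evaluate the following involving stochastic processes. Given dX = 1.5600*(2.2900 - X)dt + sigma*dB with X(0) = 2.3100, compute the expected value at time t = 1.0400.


E[X(t)] = mu + (X(0) - mu)*exp(-theta*t)
= 2.2900 + (2.3100 - 2.2900)*exp(-1.5600*1.0400)
= 2.2900 + 0.0200 * 0.1974
= 2.2939

2.2939


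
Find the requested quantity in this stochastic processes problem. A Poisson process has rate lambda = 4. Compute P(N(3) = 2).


P(N(t)=k) = (lambda*t)^k * exp(-lambda*t) / k!
lambda*t = 12
= 12^2 * exp(-12) / 2!
= 144 * 6.1442e-06 / 2
= 4.4238e-04

4.4238e-04


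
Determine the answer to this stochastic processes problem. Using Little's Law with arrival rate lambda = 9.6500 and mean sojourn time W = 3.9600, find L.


Little's Law: L = lambda * W
= 9.6500 * 3.9600
= 38.2140

38.2140


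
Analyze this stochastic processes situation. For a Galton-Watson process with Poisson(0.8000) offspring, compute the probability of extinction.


Since mu = 0.8000 <= 1, extinction probability = 1.

1.0000


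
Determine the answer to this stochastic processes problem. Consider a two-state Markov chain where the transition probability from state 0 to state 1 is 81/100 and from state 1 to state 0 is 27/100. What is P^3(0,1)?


Computing P^3 by matrix multiplication.
P = [[0.1900, 0.8100], [0.2700, 0.7300]]
After raising P to the power 3:
P^3(0,1) = 0.7504

0.7504


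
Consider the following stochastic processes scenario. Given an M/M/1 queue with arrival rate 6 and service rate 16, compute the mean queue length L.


rho = 6/16 = 0.3750
L = rho/(1-rho)
= 0.3750/0.6250
= 0.6000

0.6000


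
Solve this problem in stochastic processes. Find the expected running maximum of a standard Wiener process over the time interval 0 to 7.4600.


E(max B(s)) = sqrt(2t/pi)
= sqrt(2*7.4600/pi)
= sqrt(4.7492)
= 2.1793

2.1793


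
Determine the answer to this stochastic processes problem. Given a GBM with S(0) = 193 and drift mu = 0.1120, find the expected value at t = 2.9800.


E[S(t)] = S(0) * exp(mu * t)
= 193 * exp(0.1120 * 2.9800)
= 193 * 1.3962
= 269.4681

269.4681


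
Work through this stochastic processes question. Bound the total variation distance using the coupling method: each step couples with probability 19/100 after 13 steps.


TV distance bound <= (1-delta)^n
= (1 - 0.1900)^13
= 0.8100^13
= 0.0646

0.0646


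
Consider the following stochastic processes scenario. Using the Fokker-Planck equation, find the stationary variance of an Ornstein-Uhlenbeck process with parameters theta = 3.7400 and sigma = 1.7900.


Stationary variance = sigma^2 / (2*theta)
= 1.7900^2 / (2*3.7400)
= 3.2041 / 7.4800
= 0.4284

0.4284


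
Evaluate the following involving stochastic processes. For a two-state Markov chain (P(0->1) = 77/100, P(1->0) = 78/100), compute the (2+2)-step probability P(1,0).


P^4 = P^2 * P^2
Computing via matrix multiplication of the transition matrix.
Entry (1,0) of P^4 = 0.4572

0.4572


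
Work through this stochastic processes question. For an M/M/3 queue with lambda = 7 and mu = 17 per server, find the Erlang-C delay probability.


a = lambda/mu = 0.4118
rho = a/c = 0.1373
Erlang-C formula applied:
C(c,a) = 0.0089

0.0089


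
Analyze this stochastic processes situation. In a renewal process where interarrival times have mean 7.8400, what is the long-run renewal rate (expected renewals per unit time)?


Long-run renewal rate = 1/E(X)
= 1/7.8400
= 0.1276

0.1276


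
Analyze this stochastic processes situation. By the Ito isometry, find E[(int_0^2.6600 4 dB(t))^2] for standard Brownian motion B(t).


By Ito isometry: E[(int f dB)^2] = int f^2 dt
= 4^2 * 2.6600
= 16 * 2.6600 = 42.5600

42.5600


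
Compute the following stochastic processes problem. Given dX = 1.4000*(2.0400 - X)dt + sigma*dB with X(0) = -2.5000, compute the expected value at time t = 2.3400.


E[X(t)] = mu + (X(0) - mu)*exp(-theta*t)
= 2.0400 + (-2.5000 - 2.0400)*exp(-1.4000*2.3400)
= 2.0400 + -4.5400 * 0.0378
= 1.8685

1.8685


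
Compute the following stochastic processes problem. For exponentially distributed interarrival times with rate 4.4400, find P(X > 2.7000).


P(X > t) = exp(-lambda * t)
= exp(-4.4400 * 2.7000)
= exp(-11.9880) = 6.2184e-06

6.2184e-06


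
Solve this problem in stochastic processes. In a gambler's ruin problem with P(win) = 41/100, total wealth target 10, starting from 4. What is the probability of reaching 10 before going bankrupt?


Gambler's ruin formula:
r = q/p = 0.5900/0.4100 = 1.4390
P(win) = (1 - r^i)/(1 - r^N)
= (1 - 1.4390^4)/(1 - 1.4390^10)
= 0.0887

0.0887


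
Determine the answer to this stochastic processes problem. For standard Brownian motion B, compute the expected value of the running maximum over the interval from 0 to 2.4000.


E(max B(s)) = sqrt(2t/pi)
= sqrt(2*2.4000/pi)
= sqrt(1.5279)
= 1.2361

1.2361


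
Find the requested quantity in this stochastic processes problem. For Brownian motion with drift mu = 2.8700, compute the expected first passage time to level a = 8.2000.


Expected first passage time = a/mu
= 8.2000/2.8700
= 2.8571

2.8571


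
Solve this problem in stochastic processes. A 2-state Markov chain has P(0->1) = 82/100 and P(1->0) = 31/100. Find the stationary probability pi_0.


Stationary distribution: pi_0 = p10/(p01+p10), pi_1 = p01/(p01+p10)
p01 = 0.8200, p10 = 0.3100
pi_0 = 0.2743

0.2743


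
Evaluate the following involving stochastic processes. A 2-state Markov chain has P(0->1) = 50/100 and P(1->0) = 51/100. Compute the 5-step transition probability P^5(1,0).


Computing P^5 by matrix multiplication.
P = [[0.5000, 0.5000], [0.5100, 0.4900]]
After raising P to the power 5:
P^5(1,0) = 0.5050

0.5050


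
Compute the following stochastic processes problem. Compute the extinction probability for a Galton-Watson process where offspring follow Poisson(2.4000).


Since mu = 2.4000 > 1, extinction prob q < 1.
Solve s = exp(mu*(s-1)) iteratively.
q = 0.1214

0.1214


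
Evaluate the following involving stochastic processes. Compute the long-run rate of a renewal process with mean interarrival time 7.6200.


Long-run renewal rate = 1/E(X)
= 1/7.6200
= 0.1312

0.1312


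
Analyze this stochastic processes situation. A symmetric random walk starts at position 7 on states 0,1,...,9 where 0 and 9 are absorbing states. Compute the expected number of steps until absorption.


For symmetric RW on 0,...,N with absorbing barriers, E(i) = i*(N-i)
E(7) = 7 * 2 = 14

14


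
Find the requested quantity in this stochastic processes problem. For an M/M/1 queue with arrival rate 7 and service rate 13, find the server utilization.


rho = lambda/mu
= 7/13
= 0.5385

0.5385


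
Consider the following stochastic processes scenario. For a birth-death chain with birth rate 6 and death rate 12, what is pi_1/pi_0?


For birth-death process, pi_n/pi_0 = (lambda/mu)^n
= (6/12)^1
= 0.5000

0.5000


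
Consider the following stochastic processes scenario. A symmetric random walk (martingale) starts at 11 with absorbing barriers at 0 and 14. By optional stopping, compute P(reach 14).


By optional stopping theorem: E(M at tau) = M(0) = 11
P(hit 14)*14 + P(hit 0)*0 = 11
P(hit 14) = (11 - 0)/(14 - 0) = 11/14 = 0.7857

0.7857


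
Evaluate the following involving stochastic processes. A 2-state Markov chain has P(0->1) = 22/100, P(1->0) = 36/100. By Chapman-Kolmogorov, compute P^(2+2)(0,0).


P^4 = P^2 * P^2
Computing via matrix multiplication of the transition matrix.
Entry (0,0) of P^4 = 0.6325

0.6325


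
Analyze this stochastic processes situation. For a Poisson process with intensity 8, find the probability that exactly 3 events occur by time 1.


P(N(t)=k) = (lambda*t)^k * exp(-lambda*t) / k!
lambda*t = 8
= 8^3 * exp(-8) / 3!
= 512 * 3.3546e-04 / 6
= 0.0286

0.0286


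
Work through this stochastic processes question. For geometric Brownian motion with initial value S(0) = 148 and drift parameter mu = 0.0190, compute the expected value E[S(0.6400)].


E[S(t)] = S(0) * exp(mu * t)
= 148 * exp(0.0190 * 0.6400)
= 148 * 1.0122
= 149.8107

149.8107


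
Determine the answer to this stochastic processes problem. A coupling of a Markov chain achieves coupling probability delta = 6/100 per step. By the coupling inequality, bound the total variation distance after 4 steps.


TV distance bound <= (1-delta)^n
= (1 - 0.0600)^4
= 0.9400^4
= 0.7807

0.7807


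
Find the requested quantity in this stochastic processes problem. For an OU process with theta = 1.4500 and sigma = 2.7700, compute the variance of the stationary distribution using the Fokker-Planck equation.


Stationary variance = sigma^2 / (2*theta)
= 2.7700^2 / (2*1.4500)
= 7.6729 / 2.9000
= 2.6458

2.6458


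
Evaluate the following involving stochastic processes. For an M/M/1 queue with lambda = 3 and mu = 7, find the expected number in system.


rho = 3/7 = 0.4286
L = rho/(1-rho)
= 0.4286/0.5714
= 0.7500

0.7500


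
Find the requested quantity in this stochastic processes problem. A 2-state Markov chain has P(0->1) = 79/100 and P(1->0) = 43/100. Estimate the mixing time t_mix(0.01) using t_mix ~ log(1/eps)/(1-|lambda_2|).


lambda_2 = |1 - p01 - p10| = |1 - 0.7900 - 0.4300| = 0.2200
t_mix ~ log(1/eps)/(1 - |lambda_2|)
= log(100)/(1 - 0.2200) = 4.6052/0.7800
= 5.9041

5.9041


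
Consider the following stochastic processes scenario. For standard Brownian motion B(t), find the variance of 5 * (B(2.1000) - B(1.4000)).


Var(alpha*(B(t)-B(s))) = alpha^2 * (t-s)
= 5^2 * (2.1000 - 1.4000)
= 25 * 0.7000
= 17.5000

17.5000


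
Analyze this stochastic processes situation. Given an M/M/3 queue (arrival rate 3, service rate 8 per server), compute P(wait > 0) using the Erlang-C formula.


a = lambda/mu = 0.3750
rho = a/c = 0.1250
Erlang-C formula applied:
C(c,a) = 0.0069

0.0069


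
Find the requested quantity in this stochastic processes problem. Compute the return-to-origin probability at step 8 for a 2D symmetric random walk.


P = C(8,4)^2 / 4^8
= 70^2 / 65536
= 4900 / 65536
= 0.0748

0.0748


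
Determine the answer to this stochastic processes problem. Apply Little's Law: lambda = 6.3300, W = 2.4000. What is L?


Little's Law: L = lambda * W
= 6.3300 * 2.4000
= 15.1920

15.1920


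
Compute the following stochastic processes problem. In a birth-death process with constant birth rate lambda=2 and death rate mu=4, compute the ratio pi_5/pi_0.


For birth-death process, pi_n/pi_0 = (lambda/mu)^n
= (2/4)^5
= 0.0312

0.0312


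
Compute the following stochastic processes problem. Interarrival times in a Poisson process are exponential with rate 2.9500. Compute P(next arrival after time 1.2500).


P(X > t) = exp(-lambda * t)
= exp(-2.9500 * 1.2500)
= exp(-3.6875) = 0.0250

0.0250


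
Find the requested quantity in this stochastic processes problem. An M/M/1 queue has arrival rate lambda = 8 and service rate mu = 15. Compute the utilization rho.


rho = lambda/mu
= 8/15
= 0.5333

0.5333


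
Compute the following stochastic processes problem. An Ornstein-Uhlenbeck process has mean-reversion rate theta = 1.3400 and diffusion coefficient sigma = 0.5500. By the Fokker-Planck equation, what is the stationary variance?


Stationary variance = sigma^2 / (2*theta)
= 0.5500^2 / (2*1.3400)
= 0.3025 / 2.6800
= 0.1129

0.1129


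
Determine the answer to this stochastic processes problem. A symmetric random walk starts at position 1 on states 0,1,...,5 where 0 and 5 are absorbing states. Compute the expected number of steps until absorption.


For symmetric RW on 0,...,N with absorbing barriers, E(i) = i*(N-i)
E(1) = 1 * 4 = 4

4


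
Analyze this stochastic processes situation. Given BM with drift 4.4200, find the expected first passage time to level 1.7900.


Expected first passage time = a/mu
= 1.7900/4.4200
= 0.4050

0.4050


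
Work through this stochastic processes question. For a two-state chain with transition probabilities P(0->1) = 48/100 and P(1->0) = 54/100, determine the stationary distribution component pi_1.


Stationary distribution: pi_0 = p10/(p01+p10), pi_1 = p01/(p01+p10)
p01 = 0.4800, p10 = 0.5400
pi_1 = 0.4706

0.4706


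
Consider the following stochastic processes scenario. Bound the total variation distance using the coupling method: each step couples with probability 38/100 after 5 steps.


TV distance bound <= (1-delta)^n
= (1 - 0.3800)^5
= 0.6200^5
= 0.0916

0.0916


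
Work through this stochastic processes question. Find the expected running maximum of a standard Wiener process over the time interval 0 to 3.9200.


E(max B(s)) = sqrt(2t/pi)
= sqrt(2*3.9200/pi)
= sqrt(2.4955)
= 1.5797

1.5797


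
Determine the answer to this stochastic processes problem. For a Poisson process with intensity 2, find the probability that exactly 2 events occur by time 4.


P(N(t)=k) = (lambda*t)^k * exp(-lambda*t) / k!
lambda*t = 8
= 8^2 * exp(-8) / 2!
= 64 * 3.3546e-04 / 2
= 0.0107

0.0107


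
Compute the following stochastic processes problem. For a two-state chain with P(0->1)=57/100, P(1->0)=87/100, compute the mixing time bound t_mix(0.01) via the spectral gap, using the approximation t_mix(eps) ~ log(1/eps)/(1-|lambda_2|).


lambda_2 = |1 - p01 - p10| = |1 - 0.5700 - 0.8700| = 0.4400
t_mix ~ log(1/eps)/(1 - |lambda_2|)
= log(100)/(1 - 0.4400) = 4.6052/0.5600
= 8.2235

8.2235


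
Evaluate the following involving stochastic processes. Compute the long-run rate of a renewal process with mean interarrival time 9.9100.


Long-run renewal rate = 1/E(X)
= 1/9.9100
= 0.1009

0.1009


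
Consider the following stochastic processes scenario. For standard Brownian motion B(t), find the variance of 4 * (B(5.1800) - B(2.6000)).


Var(alpha*(B(t)-B(s))) = alpha^2 * (t-s)
= 4^2 * (5.1800 - 2.6000)
= 16 * 2.5800
= 41.2800

41.2800


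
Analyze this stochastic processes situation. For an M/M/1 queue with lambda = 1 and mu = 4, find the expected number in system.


rho = 1/4 = 0.2500
L = rho/(1-rho)
= 0.2500/0.7500
= 0.3333

0.3333


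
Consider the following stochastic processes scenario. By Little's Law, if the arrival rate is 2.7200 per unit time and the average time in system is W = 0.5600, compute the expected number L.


Little's Law: L = lambda * W
= 2.7200 * 0.5600
= 1.5232

1.5232
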